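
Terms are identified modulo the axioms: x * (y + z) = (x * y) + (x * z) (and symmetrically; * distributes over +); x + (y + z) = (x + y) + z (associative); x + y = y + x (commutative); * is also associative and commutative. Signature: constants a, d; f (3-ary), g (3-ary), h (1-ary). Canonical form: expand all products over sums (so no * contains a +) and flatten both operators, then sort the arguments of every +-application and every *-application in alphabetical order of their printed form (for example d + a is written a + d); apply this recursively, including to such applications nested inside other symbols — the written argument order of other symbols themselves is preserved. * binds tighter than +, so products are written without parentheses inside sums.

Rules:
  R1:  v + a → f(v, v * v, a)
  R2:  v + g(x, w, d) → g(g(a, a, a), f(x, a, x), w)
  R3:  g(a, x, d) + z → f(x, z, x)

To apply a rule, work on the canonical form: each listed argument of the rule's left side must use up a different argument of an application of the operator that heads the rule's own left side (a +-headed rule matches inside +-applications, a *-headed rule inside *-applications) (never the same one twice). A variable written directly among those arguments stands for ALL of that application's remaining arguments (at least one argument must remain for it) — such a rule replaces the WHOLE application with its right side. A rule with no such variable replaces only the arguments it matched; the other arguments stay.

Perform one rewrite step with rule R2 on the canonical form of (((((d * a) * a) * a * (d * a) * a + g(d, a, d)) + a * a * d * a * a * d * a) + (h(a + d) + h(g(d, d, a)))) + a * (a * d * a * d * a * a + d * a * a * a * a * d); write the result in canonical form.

Canonical form:  a * a * a * a * a * d * d + a * a * a * a * a * d * d + a * a * a * a * a * d * d + a * a * a * a * a * d * d + g(d, a, d) + h(a + d) + h(g(d, d, a))
R2 matches:  uses g(d, a, d);  v := a * a * a * a * a * d * d + a * a * a * a * a * d * d + a * a * a * a * a * d * d + a * a * a * a * a * d * d + h(a + d) + h(g(d, d, a)), w := a, x := d
Every leftover argument binds to the variable; the entire application is replaced.
New term:  g(g(a, a, a), f(d, a, d), a)

Answer: g(g(a, a, a), f(d, a, d), a)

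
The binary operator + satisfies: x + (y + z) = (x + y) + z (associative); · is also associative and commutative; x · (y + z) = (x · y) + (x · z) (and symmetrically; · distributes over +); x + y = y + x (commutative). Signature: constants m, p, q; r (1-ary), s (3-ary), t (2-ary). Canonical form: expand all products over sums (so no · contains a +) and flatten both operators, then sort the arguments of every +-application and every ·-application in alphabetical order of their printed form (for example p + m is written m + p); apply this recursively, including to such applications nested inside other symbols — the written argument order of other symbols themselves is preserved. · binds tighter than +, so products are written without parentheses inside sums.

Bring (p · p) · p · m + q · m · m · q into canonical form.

Flatten:  m · p · p · p + m · m · q · q
Sort:  m · m · q · q + m · p · p · p

Answer: m · m · q · q + m · p · p · p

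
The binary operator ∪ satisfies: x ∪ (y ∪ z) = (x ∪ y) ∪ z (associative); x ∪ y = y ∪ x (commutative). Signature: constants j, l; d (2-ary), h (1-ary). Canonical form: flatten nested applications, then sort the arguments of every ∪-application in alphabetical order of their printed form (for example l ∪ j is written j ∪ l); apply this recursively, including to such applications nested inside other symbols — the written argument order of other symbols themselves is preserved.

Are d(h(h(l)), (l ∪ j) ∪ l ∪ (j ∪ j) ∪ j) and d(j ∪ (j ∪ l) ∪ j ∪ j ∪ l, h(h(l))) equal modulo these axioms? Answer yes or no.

Answer: no — d(h(h(l)), j ∪ j ∪ j ∪ j ∪ l ∪ l) vs d(j ∪ j ∪ j ∪ j ∪ l ∪ l, h(h(l)))

Derivation:
Left:  d(h(h(l)), (l ∪ j) ∪ l ∪ (j ∪ j) ∪ j)
  Focus inside:  (l ∪ j) ∪ l ∪ (j ∪ j) ∪ j
  Merge nested applications:  l ∪ j ∪ l ∪ j ∪ j ∪ j
  Order the arguments:  j ∪ j ∪ j ∪ j ∪ l ∪ l
  Reassemble:  d(h(h(l)), j ∪ j ∪ j ∪ j ∪ l ∪ l)
Right:  d(j ∪ (j ∪ l) ∪ j ∪ j ∪ l, h(h(l)))
  Work inside:  j ∪ (j ∪ l) ∪ j ∪ j ∪ l
  Un-nest:  j ∪ j ∪ l ∪ j ∪ j ∪ l
  Sort:  j ∪ j ∪ j ∪ j ∪ l ∪ l
  Reassemble:  d(j ∪ j ∪ j ∪ j ∪ l ∪ l, h(h(l)))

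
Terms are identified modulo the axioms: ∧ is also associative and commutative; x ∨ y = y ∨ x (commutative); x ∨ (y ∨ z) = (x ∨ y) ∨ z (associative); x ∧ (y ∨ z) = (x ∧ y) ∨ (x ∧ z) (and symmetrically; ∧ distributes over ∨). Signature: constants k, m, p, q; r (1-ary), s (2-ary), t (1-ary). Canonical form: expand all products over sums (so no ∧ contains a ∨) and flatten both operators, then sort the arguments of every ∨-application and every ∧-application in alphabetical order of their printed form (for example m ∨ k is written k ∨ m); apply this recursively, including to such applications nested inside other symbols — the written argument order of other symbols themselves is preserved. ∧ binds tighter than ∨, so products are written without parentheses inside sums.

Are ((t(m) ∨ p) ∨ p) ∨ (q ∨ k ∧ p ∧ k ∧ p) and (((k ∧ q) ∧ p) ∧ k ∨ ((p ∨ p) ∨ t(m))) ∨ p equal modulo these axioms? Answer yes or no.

Left:  ((t(m) ∨ p) ∨ p) ∨ (q ∨ k ∧ p ∧ k ∧ p)
  Un-nest:  t(m) ∨ p ∨ p ∨ q ∨ k ∧ k ∧ p ∧ p
  Order the arguments:  k ∧ k ∧ p ∧ p ∨ p ∨ p ∨ q ∨ t(m)
Right:  (((k ∧ q) ∧ p) ∧ k ∨ ((p ∨ p) ∨ t(m))) ∨ p
  Flatten:  k ∧ k ∧ p ∧ q ∨ p ∨ p ∨ t(m) ∨ p
  Sort:  k ∧ k ∧ p ∧ q ∨ p ∨ p ∨ p ∨ t(m)

Answer: no — k ∧ k ∧ p ∧ p ∨ p ∨ p ∨ q ∨ t(m) vs k ∧ k ∧ p ∧ q ∨ p ∨ p ∨ p ∨ t(m)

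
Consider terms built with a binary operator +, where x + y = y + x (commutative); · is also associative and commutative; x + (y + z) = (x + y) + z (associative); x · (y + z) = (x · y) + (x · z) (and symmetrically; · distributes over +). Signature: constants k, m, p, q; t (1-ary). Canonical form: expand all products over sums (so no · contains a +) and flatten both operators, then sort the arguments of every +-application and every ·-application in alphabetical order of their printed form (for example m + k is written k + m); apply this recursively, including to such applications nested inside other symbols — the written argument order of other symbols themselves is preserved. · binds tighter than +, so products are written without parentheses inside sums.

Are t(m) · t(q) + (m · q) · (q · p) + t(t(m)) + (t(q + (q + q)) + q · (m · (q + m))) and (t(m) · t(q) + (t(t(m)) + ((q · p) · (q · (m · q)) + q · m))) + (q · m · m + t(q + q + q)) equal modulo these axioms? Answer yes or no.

Left:  t(m) · t(q) + (m · q) · (q · p) + t(t(m)) + (t(q + (q + q)) + q · (m · (q + m)))
  Distribute:  t(m) · t(q) + m · p · q · q + t(t(m)) + t(q + q + q) + m · q · q + m · m · q
  Sort:  m · m · q + m · p · q · q + m · q · q + t(m) · t(q) + t(q + q + q) + t(t(m))
Right:  (t(m) · t(q) + (t(t(m)) + ((q · p) · (q · (m · q)) + q · m))) + (q · m · m + t(q + q + q))
  Un-nest:  t(m) · t(q) + t(t(m)) + m · p · q · q · q + m · q + m · m · q + t(q + q + q)
  Sort:  m · m · q + m · p · q · q · q + m · q + t(m) · t(q) + t(q + q + q) + t(t(m))

Answer: no — m · m · q + m · p · q · q + m · q · q + t(m) · t(q) + t(q + q + q) + t(t(m)) vs m · m · q + m · p · q · q · q + m · q + t(m) · t(q) + t(q + q + q) + t(t(m))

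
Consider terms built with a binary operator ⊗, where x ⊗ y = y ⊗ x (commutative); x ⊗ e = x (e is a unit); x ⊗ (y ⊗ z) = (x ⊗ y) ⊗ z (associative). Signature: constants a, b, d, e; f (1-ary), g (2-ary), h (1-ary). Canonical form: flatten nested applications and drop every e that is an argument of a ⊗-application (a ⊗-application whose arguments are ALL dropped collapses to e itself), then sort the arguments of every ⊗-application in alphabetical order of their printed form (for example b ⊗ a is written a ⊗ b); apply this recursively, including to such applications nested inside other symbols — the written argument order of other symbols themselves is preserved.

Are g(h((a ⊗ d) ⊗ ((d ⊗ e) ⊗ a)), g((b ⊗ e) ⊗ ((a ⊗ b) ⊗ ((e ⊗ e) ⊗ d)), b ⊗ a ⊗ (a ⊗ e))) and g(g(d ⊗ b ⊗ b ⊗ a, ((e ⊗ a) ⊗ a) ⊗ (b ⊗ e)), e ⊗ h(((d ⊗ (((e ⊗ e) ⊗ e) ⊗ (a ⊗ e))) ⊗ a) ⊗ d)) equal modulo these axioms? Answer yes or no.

Left:  g(h((a ⊗ d) ⊗ ((d ⊗ e) ⊗ a)), g((b ⊗ e) ⊗ ((a ⊗ b) ⊗ ((e ⊗ e) ⊗ d)), b ⊗ a ⊗ (a ⊗ e)))
  Focus inside:  (b ⊗ e) ⊗ ((a ⊗ b) ⊗ ((e ⊗ e) ⊗ d))
  Flatten:  b ⊗ e ⊗ a ⊗ b ⊗ e ⊗ e ⊗ d
  Drop the unit:  drop e (×3)
  Sort:  a ⊗ b ⊗ b ⊗ d
  Rebuild:  g(h(a ⊗ a ⊗ d ⊗ d), g(a ⊗ b ⊗ b ⊗ d, a ⊗ a ⊗ b))
Right:  g(g(d ⊗ b ⊗ b ⊗ a, ((e ⊗ a) ⊗ a) ⊗ (b ⊗ e)), e ⊗ h(((d ⊗ (((e ⊗ e) ⊗ e) ⊗ (a ⊗ e))) ⊗ a) ⊗ d))
  Work inside:  e ⊗ h(((d ⊗ (((e ⊗ e) ⊗ e) ⊗ (a ⊗ e))) ⊗ a) ⊗ d)
  Simplify inside:  h(((d ⊗ (((e ⊗ e) ⊗ e) ⊗ (a ⊗ e))) ⊗ a) ⊗ d)  →  h(a ⊗ a ⊗ d ⊗ d)
  Unit:  drop e
  Sort arguments:  h(a ⊗ a ⊗ d ⊗ d)
  Put back:  g(g(a ⊗ b ⊗ b ⊗ d, a ⊗ a ⊗ b), h(a ⊗ a ⊗ d ⊗ d))

Answer: no — g(h(a ⊗ a ⊗ d ⊗ d), g(a ⊗ b ⊗ b ⊗ d, a ⊗ a ⊗ b)) vs g(g(a ⊗ b ⊗ b ⊗ d, a ⊗ a ⊗ b), h(a ⊗ a ⊗ d ⊗ d))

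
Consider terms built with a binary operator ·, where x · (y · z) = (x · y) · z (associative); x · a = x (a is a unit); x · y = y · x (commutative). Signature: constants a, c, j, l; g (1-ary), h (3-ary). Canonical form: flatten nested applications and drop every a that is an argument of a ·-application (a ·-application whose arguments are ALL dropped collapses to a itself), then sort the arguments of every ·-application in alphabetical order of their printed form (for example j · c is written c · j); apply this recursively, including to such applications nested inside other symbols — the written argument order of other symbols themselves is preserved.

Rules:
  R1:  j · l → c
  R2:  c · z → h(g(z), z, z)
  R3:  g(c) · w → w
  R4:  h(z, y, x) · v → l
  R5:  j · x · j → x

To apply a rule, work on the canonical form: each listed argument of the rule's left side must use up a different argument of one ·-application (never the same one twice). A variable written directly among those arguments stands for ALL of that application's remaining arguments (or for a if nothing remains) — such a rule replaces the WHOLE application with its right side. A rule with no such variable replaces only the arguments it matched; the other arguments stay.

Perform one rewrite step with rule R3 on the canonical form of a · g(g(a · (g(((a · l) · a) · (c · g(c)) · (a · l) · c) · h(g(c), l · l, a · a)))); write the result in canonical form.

Answer: g(g(g(c · c · l · l) · h(g(c), l · l, a)))

Derivation:
Canonical form:  g(g(g(c · c · g(c) · l · l) · h(g(c), l · l, a)))
Match R3:  consume g(c);  w := c · c · l · l
The variable takes the whole remainder — replace the entire application.
New term:  g(g(g(c · c · l · l) · h(g(c), l · l, a)))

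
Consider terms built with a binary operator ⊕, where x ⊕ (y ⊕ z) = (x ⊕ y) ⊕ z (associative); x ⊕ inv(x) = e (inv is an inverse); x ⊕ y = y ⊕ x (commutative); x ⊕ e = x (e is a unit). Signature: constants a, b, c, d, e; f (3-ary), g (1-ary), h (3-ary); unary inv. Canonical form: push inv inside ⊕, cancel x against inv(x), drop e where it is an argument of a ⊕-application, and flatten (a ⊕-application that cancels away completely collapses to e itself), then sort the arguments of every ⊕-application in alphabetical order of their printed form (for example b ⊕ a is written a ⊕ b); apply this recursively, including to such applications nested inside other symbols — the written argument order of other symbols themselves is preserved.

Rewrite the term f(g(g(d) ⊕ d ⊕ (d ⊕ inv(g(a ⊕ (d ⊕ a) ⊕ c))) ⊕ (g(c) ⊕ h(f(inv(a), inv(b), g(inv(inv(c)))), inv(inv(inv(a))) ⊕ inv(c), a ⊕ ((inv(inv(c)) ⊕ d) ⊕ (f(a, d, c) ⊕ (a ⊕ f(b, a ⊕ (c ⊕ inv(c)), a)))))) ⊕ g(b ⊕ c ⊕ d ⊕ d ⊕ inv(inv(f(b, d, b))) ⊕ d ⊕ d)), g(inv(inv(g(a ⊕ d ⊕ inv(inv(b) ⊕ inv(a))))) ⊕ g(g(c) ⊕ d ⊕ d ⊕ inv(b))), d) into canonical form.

Answer: f(g(d ⊕ d ⊕ g(b ⊕ c ⊕ d ⊕ d ⊕ d ⊕ d ⊕ f(b, d, b)) ⊕ g(c) ⊕ g(d) ⊕ h(f(inv(a), inv(b), g(c)), inv(a) ⊕ inv(c), a ⊕ a ⊕ c ⊕ d ⊕ f(a, d, c) ⊕ f(b, a, a)) ⊕ inv(g(a ⊕ a ⊕ c ⊕ d))), g(g(a ⊕ a ⊕ b ⊕ d) ⊕ g(d ⊕ d ⊕ g(c) ⊕ inv(b))), d)

Derivation:
Focus inside:  g(d) ⊕ d ⊕ (d ⊕ inv(g(a ⊕ (d ⊕ a) ⊕ c))) ⊕ (g(c) ⊕ h(f(inv(a), inv(b), g(inv(inv(c)))), inv(inv(inv(a))) ⊕ inv(c), a ⊕ ((inv(inv(c)) ⊕ d) ⊕ (f(a, d, c) ⊕ (a ⊕ f(b, a ⊕ (c ⊕ inv(c)), a)))))) ⊕ g(b ⊕ c ⊕ d ⊕ d ⊕ inv(inv(f(b, d, b))) ⊕ d ⊕ d)
Push inv inside:  distribute inv over ⊕ and collapse double inv
Collect:  g(d) ⊕ d ⊕ d ⊕ inv(g(a ⊕ a ⊕ c ⊕ d)) ⊕ g(c) ⊕ h(f(inv(a), inv(b), g(c)), inv(a) ⊕ inv(c), a ⊕ a ⊕ c ⊕ d ⊕ f(a, d, c) ⊕ f(b, a, a)) ⊕ g(b ⊕ c ⊕ d ⊕ d ⊕ d ⊕ d ⊕ f(b, d, b))
Order the arguments:  d ⊕ d ⊕ g(b ⊕ c ⊕ d ⊕ d ⊕ d ⊕ d ⊕ f(b, d, b)) ⊕ g(c) ⊕ g(d) ⊕ h(f(inv(a), inv(b), g(c)), inv(a) ⊕ inv(c), a ⊕ a ⊕ c ⊕ d ⊕ f(a, d, c) ⊕ f(b, a, a)) ⊕ inv(g(a ⊕ a ⊕ c ⊕ d))
Put back:  f(g(d ⊕ d ⊕ g(b ⊕ c ⊕ d ⊕ d ⊕ d ⊕ d ⊕ f(b, d, b)) ⊕ g(c) ⊕ g(d) ⊕ h(f(inv(a), inv(b), g(c)), inv(a) ⊕ inv(c), a ⊕ a ⊕ c ⊕ d ⊕ f(a, d, c) ⊕ f(b, a, a)) ⊕ inv(g(a ⊕ a ⊕ c ⊕ d))), g(g(a ⊕ a ⊕ b ⊕ d) ⊕ g(d ⊕ d ⊕ g(c) ⊕ inv(b))), d)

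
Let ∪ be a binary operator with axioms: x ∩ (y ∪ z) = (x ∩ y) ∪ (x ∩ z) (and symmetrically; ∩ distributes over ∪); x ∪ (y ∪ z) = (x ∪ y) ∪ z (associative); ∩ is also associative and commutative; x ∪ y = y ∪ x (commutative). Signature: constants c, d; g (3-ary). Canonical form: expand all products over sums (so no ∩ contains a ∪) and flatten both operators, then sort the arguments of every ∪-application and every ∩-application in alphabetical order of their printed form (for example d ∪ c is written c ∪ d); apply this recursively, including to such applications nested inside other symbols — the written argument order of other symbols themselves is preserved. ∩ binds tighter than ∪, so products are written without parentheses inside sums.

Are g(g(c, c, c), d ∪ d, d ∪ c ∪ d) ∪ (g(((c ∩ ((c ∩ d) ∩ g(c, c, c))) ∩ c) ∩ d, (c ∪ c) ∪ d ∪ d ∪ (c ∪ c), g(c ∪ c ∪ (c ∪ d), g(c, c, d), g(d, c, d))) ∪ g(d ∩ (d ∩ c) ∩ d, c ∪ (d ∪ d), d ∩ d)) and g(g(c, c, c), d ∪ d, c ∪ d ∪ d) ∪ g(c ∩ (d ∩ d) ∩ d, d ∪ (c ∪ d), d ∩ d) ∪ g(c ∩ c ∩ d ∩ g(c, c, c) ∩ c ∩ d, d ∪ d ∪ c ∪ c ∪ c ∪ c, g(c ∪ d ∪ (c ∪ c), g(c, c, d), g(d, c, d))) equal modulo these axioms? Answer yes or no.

Left:  g(g(c, c, c), d ∪ d, d ∪ c ∪ d) ∪ (g(((c ∩ ((c ∩ d) ∩ g(c, c, c))) ∩ c) ∩ d, (c ∪ c) ∪ d ∪ d ∪ (c ∪ c), g(c ∪ c ∪ (c ∪ d), g(c, c, d), g(d, c, d))) ∪ g(d ∩ (d ∩ c) ∩ d, c ∪ (d ∪ d), d ∩ d))
  Un-nest:  g(g(c, c, c), d ∪ d, c ∪ d ∪ d) ∪ g(c ∩ c ∩ c ∩ d ∩ d ∩ g(c, c, c), c ∪ c ∪ c ∪ c ∪ d ∪ d, g(c ∪ c ∪ c ∪ d, g(c, c, d), g(d, c, d))) ∪ g(c ∩ d ∩ d ∩ d, c ∪ d ∪ d, d ∩ d)
  Sort arguments:  g(c ∩ c ∩ c ∩ d ∩ d ∩ g(c, c, c), c ∪ c ∪ c ∪ c ∪ d ∪ d, g(c ∪ c ∪ c ∪ d, g(c, c, d), g(d, c, d))) ∪ g(c ∩ d ∩ d ∩ d, c ∪ d ∪ d, d ∩ d) ∪ g(g(c, c, c), d ∪ d, c ∪ d ∪ d)
Right:  g(g(c, c, c), d ∪ d, c ∪ d ∪ d) ∪ g(c ∩ (d ∩ d) ∩ d, d ∪ (c ∪ d), d ∩ d) ∪ g(c ∩ c ∩ d ∩ g(c, c, c) ∩ c ∩ d, d ∪ d ∪ c ∪ c ∪ c ∪ c, g(c ∪ d ∪ (c ∪ c), g(c, c, d), g(d, c, d)))
  Merge nested applications:  g(g(c, c, c), d ∪ d, c ∪ d ∪ d) ∪ g(c ∩ d ∩ d ∩ d, c ∪ d ∪ d, d ∩ d) ∪ g(c ∩ c ∩ c ∩ d ∩ d ∩ g(c, c, c), c ∪ c ∪ c ∪ c ∪ d ∪ d, g(c ∪ c ∪ c ∪ d, g(c, c, d), g(d, c, d)))
  Order the arguments:  g(c ∩ c ∩ c ∩ d ∩ d ∩ g(c, c, c), c ∪ c ∪ c ∪ c ∪ d ∪ d, g(c ∪ c ∪ c ∪ d, g(c, c, d), g(d, c, d))) ∪ g(c ∩ d ∩ d ∩ d, c ∪ d ∪ d, d ∩ d) ∪ g(g(c, c, c), d ∪ d, c ∪ d ∪ d)

Answer: yes — both canonical forms are g(c ∩ c ∩ c ∩ d ∩ d ∩ g(c, c, c), c ∪ c ∪ c ∪ c ∪ d ∪ d, g(c ∪ c ∪ c ∪ d, g(c, c, d), g(d, c, d))) ∪ g(c ∩ d ∩ d ∩ d, c ∪ d ∪ d, d ∩ d) ∪ g(g(c, c, c), d ∪ d, c ∪ d ∪ d)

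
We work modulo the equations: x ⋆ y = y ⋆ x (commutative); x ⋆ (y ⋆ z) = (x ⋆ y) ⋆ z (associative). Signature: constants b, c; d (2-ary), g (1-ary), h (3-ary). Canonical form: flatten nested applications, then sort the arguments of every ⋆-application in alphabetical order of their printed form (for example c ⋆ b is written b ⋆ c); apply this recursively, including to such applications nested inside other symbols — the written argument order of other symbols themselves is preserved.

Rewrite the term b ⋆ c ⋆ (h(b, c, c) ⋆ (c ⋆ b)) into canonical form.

Answer: b ⋆ b ⋆ c ⋆ c ⋆ h(b, c, c)

Derivation:
Flatten:  b ⋆ c ⋆ h(b, c, c) ⋆ c ⋆ b
Order the arguments:  b ⋆ b ⋆ c ⋆ c ⋆ h(b, c, c)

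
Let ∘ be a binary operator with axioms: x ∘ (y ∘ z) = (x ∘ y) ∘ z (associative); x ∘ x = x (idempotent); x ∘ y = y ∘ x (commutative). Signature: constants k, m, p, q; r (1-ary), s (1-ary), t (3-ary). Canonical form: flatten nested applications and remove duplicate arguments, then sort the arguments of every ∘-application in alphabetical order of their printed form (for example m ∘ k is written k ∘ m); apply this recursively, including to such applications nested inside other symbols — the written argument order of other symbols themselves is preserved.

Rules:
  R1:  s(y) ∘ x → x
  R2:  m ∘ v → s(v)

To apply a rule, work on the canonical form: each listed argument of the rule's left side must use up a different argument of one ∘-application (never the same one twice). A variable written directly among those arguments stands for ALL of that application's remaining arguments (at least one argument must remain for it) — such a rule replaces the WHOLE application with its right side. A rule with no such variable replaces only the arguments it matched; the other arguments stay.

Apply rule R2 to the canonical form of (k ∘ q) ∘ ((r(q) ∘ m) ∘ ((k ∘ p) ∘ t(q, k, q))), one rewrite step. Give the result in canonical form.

Answer: s(k ∘ p ∘ q ∘ r(q) ∘ t(q, k, q))

Derivation:
Canonical form:  k ∘ m ∘ p ∘ q ∘ r(q) ∘ t(q, k, q)
Match R2:  consume m;  v := k ∘ p ∘ q ∘ r(q) ∘ t(q, k, q)
The extension variable absorbs all remaining arguments, so the whole application is rewritten.
Result:  s(k ∘ p ∘ q ∘ r(q) ∘ t(q, k, q))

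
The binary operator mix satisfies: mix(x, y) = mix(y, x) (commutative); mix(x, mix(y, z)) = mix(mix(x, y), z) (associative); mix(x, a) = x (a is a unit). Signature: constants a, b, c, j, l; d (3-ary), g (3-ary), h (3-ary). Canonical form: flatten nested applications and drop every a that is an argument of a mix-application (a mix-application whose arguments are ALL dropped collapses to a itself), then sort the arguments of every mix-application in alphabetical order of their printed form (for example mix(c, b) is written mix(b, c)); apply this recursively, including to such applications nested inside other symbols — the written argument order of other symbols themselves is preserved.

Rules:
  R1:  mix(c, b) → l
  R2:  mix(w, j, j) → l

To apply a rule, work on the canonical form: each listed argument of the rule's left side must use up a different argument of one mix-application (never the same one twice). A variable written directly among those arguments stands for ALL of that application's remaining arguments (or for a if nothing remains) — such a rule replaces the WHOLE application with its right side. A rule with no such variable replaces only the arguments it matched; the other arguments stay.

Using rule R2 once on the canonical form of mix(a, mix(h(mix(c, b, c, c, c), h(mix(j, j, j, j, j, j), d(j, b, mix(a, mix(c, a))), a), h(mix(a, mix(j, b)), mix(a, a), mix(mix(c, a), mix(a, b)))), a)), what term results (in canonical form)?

Answer: h(mix(b, c, c, c, c), h(l, d(j, b, c), a), h(mix(b, j), a, mix(b, c)))

Derivation:
Canonical form:  h(mix(b, c, c, c, c), h(mix(j, j, j, j, j, j), d(j, b, c), a), h(mix(b, j), a, mix(b, c)))
Apply R2:  consuming j, j;  w := mix(j, j, j, j)
Every leftover argument binds to the variable; the entire application is replaced.
Result:  h(mix(b, c, c, c, c), h(l, d(j, b, c), a), h(mix(b, j), a, mix(b, c)))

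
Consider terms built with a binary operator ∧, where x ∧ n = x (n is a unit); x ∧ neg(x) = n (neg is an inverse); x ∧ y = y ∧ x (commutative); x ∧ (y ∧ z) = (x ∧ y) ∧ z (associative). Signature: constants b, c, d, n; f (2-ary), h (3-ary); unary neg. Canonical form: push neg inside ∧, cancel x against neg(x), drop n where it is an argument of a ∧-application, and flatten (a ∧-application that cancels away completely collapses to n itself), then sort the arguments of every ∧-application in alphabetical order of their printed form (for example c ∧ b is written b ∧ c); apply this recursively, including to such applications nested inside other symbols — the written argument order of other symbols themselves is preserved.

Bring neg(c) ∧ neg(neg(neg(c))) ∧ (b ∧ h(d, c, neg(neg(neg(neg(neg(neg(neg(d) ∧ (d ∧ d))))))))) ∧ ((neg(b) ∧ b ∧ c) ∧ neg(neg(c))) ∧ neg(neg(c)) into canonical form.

Answer: b ∧ c ∧ h(d, c, d)

Derivation:
Push neg inside:  distribute neg over ∧ and collapse double neg
Collect:  c ∧ b ∧ h(d, c, d)
Sort:  b ∧ c ∧ h(d, c, d)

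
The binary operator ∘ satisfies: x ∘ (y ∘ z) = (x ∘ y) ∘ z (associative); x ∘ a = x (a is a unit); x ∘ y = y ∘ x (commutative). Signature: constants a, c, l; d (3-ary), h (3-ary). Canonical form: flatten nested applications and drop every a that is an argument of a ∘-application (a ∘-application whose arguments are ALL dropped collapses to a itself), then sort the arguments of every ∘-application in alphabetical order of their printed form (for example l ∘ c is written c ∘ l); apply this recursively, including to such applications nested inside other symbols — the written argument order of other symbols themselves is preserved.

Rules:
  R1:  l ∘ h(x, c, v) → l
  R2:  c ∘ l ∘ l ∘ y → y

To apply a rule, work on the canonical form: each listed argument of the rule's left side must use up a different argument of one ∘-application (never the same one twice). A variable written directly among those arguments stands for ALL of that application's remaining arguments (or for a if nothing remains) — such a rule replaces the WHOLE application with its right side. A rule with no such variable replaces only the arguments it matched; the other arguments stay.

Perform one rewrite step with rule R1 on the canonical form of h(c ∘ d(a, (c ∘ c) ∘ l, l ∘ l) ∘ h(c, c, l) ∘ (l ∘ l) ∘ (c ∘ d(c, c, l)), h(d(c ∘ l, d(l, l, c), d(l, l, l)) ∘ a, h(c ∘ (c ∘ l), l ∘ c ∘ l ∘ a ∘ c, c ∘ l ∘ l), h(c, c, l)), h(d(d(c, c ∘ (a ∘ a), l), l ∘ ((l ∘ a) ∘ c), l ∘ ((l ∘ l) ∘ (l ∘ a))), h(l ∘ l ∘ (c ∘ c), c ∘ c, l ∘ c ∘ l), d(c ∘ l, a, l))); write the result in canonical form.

Answer: h(c ∘ c ∘ d(a, c ∘ c ∘ l, l ∘ l) ∘ d(c, c, l) ∘ l ∘ l, h(d(c ∘ l, d(l, l, c), d(l, l, l)), h(c ∘ c ∘ l, c ∘ c ∘ l ∘ l, c ∘ l ∘ l), h(c, c, l)), h(d(d(c, c, l), c ∘ l ∘ l, l ∘ l ∘ l ∘ l), h(c ∘ c ∘ l ∘ l, c ∘ c, c ∘ l ∘ l), d(c ∘ l, a, l)))

Derivation:
Canonical form:  h(c ∘ c ∘ d(a, c ∘ c ∘ l, l ∘ l) ∘ d(c, c, l) ∘ h(c, c, l) ∘ l ∘ l, h(d(c ∘ l, d(l, l, c), d(l, l, l)), h(c ∘ c ∘ l, c ∘ c ∘ l ∘ l, c ∘ l ∘ l), h(c, c, l)), h(d(d(c, c, l), c ∘ l ∘ l, l ∘ l ∘ l ∘ l), h(c ∘ c ∘ l ∘ l, c ∘ c, c ∘ l ∘ l), d(c ∘ l, a, l)))
R1 matches:  uses h(c, c, l), l;  v := l, x := c
New term:  h(c ∘ c ∘ d(a, c ∘ c ∘ l, l ∘ l) ∘ d(c, c, l) ∘ l ∘ l, h(d(c ∘ l, d(l, l, c), d(l, l, l)), h(c ∘ c ∘ l, c ∘ c ∘ l ∘ l, c ∘ l ∘ l), h(c, c, l)), h(d(d(c, c, l), c ∘ l ∘ l, l ∘ l ∘ l ∘ l), h(c ∘ c ∘ l ∘ l, c ∘ c, c ∘ l ∘ l), d(c ∘ l, a, l)))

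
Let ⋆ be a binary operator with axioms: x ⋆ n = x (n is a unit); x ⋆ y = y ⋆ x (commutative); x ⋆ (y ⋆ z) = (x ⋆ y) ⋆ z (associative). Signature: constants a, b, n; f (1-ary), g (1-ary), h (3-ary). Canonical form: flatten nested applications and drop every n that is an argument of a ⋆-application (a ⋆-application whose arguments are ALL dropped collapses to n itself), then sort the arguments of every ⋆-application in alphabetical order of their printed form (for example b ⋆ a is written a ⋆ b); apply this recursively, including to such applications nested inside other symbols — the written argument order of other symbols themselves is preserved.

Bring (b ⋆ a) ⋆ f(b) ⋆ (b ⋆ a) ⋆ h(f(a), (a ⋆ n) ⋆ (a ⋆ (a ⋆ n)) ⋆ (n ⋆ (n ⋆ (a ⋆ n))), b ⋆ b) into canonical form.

Flatten:  b ⋆ a ⋆ f(b) ⋆ b ⋆ a ⋆ h(f(a), (a ⋆ n) ⋆ (a ⋆ (a ⋆ n)) ⋆ (n ⋆ (n ⋆ (a ⋆ n))), b ⋆ b)
Inside:  h(f(a), (a ⋆ n) ⋆ (a ⋆ (a ⋆ n)) ⋆ (n ⋆ (n ⋆ (a ⋆ n))), b ⋆ b)  →  h(f(a), a ⋆ a ⋆ a ⋆ a, b ⋆ b)
Sort:  a ⋆ a ⋆ b ⋆ b ⋆ f(b) ⋆ h(f(a), a ⋆ a ⋆ a ⋆ a, b ⋆ b)

Answer: a ⋆ a ⋆ b ⋆ b ⋆ f(b) ⋆ h(f(a), a ⋆ a ⋆ a ⋆ a, b ⋆ b)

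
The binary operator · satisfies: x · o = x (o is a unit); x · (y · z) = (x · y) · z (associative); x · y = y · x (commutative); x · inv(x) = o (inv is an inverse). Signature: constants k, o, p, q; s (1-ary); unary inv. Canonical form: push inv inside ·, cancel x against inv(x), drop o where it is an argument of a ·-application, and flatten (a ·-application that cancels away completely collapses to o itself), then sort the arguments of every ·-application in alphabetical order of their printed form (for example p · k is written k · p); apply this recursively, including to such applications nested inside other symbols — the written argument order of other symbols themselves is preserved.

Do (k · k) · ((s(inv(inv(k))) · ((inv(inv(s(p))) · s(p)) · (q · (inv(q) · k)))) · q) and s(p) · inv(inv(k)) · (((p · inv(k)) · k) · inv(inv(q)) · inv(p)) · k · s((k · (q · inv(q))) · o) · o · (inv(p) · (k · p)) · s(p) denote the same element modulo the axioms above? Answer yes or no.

Answer: yes — both canonical forms are k · k · k · q · s(k) · s(p) · s(p)

Derivation:
Left:  (k · k) · ((s(inv(inv(k))) · ((inv(inv(s(p))) · s(p)) · (q · (inv(q) · k)))) · q)
  Push inv inside:  distribute inv over · and collapse double inv
  Combine occurrences:  k · k · k · s(k) · s(p) · s(p) · q
  Order the arguments:  k · k · k · q · s(k) · s(p) · s(p)
Right:  s(p) · inv(inv(k)) · (((p · inv(k)) · k) · inv(inv(q)) · inv(p)) · k · s((k · (q · inv(q))) · o) · o · (inv(p) · (k · p)) · s(p)
  Push inv inside:  distribute inv over · and collapse double inv
  Cancel:  p cancels
  Collect:  s(p) · s(p) · k · k · k · q · s(k)
  Sort:  k · k · k · q · s(k) · s(p) · s(p)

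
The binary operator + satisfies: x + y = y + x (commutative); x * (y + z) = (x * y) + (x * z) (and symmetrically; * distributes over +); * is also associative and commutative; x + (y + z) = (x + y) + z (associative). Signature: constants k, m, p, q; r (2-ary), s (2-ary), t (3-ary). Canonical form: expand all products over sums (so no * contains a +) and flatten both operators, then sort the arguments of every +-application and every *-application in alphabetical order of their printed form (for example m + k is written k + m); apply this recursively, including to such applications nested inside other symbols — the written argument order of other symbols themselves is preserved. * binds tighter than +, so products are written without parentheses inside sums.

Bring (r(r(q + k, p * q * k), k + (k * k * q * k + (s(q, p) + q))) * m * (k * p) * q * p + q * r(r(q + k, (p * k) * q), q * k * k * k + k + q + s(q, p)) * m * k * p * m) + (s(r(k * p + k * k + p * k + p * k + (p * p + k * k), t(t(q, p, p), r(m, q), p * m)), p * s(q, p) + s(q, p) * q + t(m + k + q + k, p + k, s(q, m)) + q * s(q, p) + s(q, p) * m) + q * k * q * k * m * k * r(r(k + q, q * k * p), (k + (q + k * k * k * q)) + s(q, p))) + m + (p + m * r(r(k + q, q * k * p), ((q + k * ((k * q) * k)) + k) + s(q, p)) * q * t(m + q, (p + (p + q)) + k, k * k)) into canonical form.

Answer: k * k * k * m * q * q * r(r(k + q, k * p * q), k + k * k * k * q + q + s(q, p)) + k * m * m * p * q * r(r(k + q, k * p * q), k + k * k * k * q + q + s(q, p)) + k * m * p * p * q * r(r(k + q, k * p * q), k + k * k * k * q + q + s(q, p)) + m + m * q * r(r(k + q, k * p * q), k + k * k * k * q + q + s(q, p)) * t(m + q, k + p + p + q, k * k) + p + s(r(k * k + k * k + k * p + k * p + k * p + p * p, t(t(q, p, p), r(m, q), m * p)), m * s(q, p) + p * s(q, p) + q * s(q, p) + q * s(q, p) + t(k + k + m + q, k + p, s(q, m)))

Derivation:
Merge nested applications:  k * m * p * p * q * r(r(k + q, k * p * q), k + k * k * k * q + q + s(q, p)) + k * m * m * p * q * r(r(k + q, k * p * q), k + k * k * k * q + q + s(q, p)) + s(r(k * k + k * k + k * p + k * p + k * p + p * p, t(t(q, p, p), r(m, q), m * p)), m * s(q, p) + p * s(q, p) + q * s(q, p) + q * s(q, p) + t(k + k + m + q, k + p, s(q, m))) + k * k * k * m * q * q * r(r(k + q, k * p * q), k + k * k * k * q + q + s(q, p)) + m + p + m * q * r(r(k + q, k * p * q), k + k * k * k * q + q + s(q, p)) * t(m + q, k + p + p + q, k * k)
Sort:  k * k * k * m * q * q * r(r(k + q, k * p * q), k + k * k * k * q + q + s(q, p)) + k * m * m * p * q * r(r(k + q, k * p * q), k + k * k * k * q + q + s(q, p)) + k * m * p * p * q * r(r(k + q, k * p * q), k + k * k * k * q + q + s(q, p)) + m + m * q * r(r(k + q, k * p * q), k + k * k * k * q + q + s(q, p)) * t(m + q, k + p + p + q, k * k) + p + s(r(k * k + k * k + k * p + k * p + k * p + p * p, t(t(q, p, p), r(m, q), m * p)), m * s(q, p) + p * s(q, p) + q * s(q, p) + q * s(q, p) + t(k + k + m + q, k + p, s(q, m)))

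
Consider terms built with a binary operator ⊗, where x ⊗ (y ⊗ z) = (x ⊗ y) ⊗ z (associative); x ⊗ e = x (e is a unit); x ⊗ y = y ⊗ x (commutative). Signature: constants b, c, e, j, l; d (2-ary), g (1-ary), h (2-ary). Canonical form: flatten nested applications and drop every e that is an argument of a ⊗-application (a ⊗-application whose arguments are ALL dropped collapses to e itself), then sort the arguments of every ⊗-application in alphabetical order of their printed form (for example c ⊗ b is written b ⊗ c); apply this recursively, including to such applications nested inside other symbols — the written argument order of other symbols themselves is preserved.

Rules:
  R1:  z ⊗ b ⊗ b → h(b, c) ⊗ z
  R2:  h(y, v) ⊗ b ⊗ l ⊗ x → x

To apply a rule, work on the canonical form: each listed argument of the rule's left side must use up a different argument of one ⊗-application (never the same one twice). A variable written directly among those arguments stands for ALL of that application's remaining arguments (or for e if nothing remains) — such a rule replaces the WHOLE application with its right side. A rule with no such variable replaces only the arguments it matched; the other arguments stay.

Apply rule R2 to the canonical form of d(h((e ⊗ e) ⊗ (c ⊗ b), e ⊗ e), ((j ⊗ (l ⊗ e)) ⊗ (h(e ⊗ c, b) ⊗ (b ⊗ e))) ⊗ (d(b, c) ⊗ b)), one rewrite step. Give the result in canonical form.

Answer: d(h(b ⊗ c, e), b ⊗ d(b, c) ⊗ j)

Derivation:
Canonical form:  d(h(b ⊗ c, e), b ⊗ b ⊗ d(b, c) ⊗ h(c, b) ⊗ j ⊗ l)
Match R2:  consume b, h(c, b), l;  v := b, x := b ⊗ d(b, c) ⊗ j, y := c
The extension variable absorbs all remaining arguments, so the whole application is rewritten.
New term:  d(h(b ⊗ c, e), b ⊗ d(b, c) ⊗ j)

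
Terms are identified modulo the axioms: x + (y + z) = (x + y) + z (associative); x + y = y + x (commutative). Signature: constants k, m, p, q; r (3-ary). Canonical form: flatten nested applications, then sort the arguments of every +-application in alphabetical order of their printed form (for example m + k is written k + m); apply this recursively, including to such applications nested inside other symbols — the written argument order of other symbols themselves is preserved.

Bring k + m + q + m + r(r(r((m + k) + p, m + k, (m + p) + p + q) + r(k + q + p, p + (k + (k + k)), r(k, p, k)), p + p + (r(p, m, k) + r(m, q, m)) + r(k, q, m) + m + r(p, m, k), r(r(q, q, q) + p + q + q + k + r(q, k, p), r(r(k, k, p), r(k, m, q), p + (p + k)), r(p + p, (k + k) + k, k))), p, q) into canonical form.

Answer: k + m + m + q + r(r(r(k + m + p, k + m, m + p + p + q) + r(k + p + q, k + k + k + p, r(k, p, k)), m + p + p + r(k, q, m) + r(m, q, m) + r(p, m, k) + r(p, m, k), r(k + p + q + q + r(q, k, p) + r(q, q, q), r(r(k, k, p), r(k, m, q), k + p + p), r(p + p, k + k + k, k))), p, q)

Derivation:
Inside:  r(r(r((m + k) + p, m + k, (m + p) + p + q) + r(k + q + p, p + (k + (k + k)), r(k, p, k)), p + p + (r(p, m, k) + r(m, q, m)) + r(k, q, m) + m + r(p, m, k), r(r(q, q, q) + p + q + q + k + r(q, k, p), r(r(k, k, p), r(k, m, q), p + (p + k)), r(p + p, (k + k) + k, k))), p, q)  →  r(r(r(k + m + p, k + m, m + p + p + q) + r(k + p + q, k + k + k + p, r(k, p, k)), m + p + p + r(k, q, m) + r(m, q, m) + r(p, m, k) + r(p, m, k), r(k + p + q + q + r(q, k, p) + r(q, q, q), r(r(k, k, p), r(k, m, q), k + p + p), r(p + p, k + k + k, k))), p, q)
Order the arguments:  k + m + m + q + r(r(r(k + m + p, k + m, m + p + p + q) + r(k + p + q, k + k + k + p, r(k, p, k)), m + p + p + r(k, q, m) + r(m, q, m) + r(p, m, k) + r(p, m, k), r(k + p + q + q + r(q, k, p) + r(q, q, q), r(r(k, k, p), r(k, m, q), k + p + p), r(p + p, k + k + k, k))), p, q)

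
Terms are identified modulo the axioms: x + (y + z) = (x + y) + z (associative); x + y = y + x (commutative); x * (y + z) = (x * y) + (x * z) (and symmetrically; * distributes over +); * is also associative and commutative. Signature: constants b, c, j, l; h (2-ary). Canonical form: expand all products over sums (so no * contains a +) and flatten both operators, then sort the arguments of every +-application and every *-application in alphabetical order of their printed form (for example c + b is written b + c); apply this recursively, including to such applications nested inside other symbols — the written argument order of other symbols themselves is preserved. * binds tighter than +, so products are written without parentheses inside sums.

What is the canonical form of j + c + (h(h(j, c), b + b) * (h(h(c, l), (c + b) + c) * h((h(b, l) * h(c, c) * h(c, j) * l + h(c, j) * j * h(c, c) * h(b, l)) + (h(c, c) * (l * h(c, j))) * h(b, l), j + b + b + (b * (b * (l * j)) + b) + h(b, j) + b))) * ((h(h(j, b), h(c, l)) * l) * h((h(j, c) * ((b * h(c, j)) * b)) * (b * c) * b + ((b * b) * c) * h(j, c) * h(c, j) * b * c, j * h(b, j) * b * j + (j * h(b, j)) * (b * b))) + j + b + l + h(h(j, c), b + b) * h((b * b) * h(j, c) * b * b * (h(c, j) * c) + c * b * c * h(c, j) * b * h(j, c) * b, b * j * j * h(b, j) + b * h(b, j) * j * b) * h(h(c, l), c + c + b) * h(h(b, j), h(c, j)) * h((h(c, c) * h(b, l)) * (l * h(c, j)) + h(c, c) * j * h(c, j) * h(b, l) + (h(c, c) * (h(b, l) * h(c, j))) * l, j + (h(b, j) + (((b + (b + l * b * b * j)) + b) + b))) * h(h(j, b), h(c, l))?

Answer: b + c + h(b * b * b * b * c * h(c, j) * h(j, c) + b * b * b * c * c * h(c, j) * h(j, c), b * b * h(b, j) * j + b * h(b, j) * j * j) * h(h(b, j), h(c, j)) * h(h(b, l) * h(c, c) * h(c, j) * j + h(b, l) * h(c, c) * h(c, j) * l + h(b, l) * h(c, c) * h(c, j) * l, b + b + b + b + b * b * j * l + h(b, j) + j) * h(h(c, l), b + c + c) * h(h(j, b), h(c, l)) * h(h(j, c), b + b) + h(b * b * b * b * c * h(c, j) * h(j, c) + b * b * b * c * c * h(c, j) * h(j, c), b * b * h(b, j) * j + b * h(b, j) * j * j) * h(h(b, l) * h(c, c) * h(c, j) * j + h(b, l) * h(c, c) * h(c, j) * l + h(b, l) * h(c, c) * h(c, j) * l, b + b + b + b + b * b * j * l + h(b, j) + j) * h(h(c, l), b + c + c) * h(h(j, b), h(c, l)) * h(h(j, c), b + b) * l + j + j + l

Derivation:
Merge nested applications:  j + c + h(b * b * b * b * c * h(c, j) * h(j, c) + b * b * b * c * c * h(c, j) * h(j, c), b * b * h(b, j) * j + b * h(b, j) * j * j) * h(h(b, l) * h(c, c) * h(c, j) * j + h(b, l) * h(c, c) * h(c, j) * l + h(b, l) * h(c, c) * h(c, j) * l, b + b + b + b + b * b * j * l + h(b, j) + j) * h(h(c, l), b + c + c) * h(h(j, b), h(c, l)) * h(h(j, c), b + b) * l + j + b + l + h(b * b * b * b * c * h(c, j) * h(j, c) + b * b * b * c * c * h(c, j) * h(j, c), b * b * h(b, j) * j + b * h(b, j) * j * j) * h(h(b, j), h(c, j)) * h(h(b, l) * h(c, c) * h(c, j) * j + h(b, l) * h(c, c) * h(c, j) * l + h(b, l) * h(c, c) * h(c, j) * l, b + b + b + b + b * b * j * l + h(b, j) + j) * h(h(c, l), b + c + c) * h(h(j, b), h(c, l)) * h(h(j, c), b + b)
Sort:  b + c + h(b * b * b * b * c * h(c, j) * h(j, c) + b * b * b * c * c * h(c, j) * h(j, c), b * b * h(b, j) * j + b * h(b, j) * j * j) * h(h(b, j), h(c, j)) * h(h(b, l) * h(c, c) * h(c, j) * j + h(b, l) * h(c, c) * h(c, j) * l + h(b, l) * h(c, c) * h(c, j) * l, b + b + b + b + b * b * j * l + h(b, j) + j) * h(h(c, l), b + c + c) * h(h(j, b), h(c, l)) * h(h(j, c), b + b) + h(b * b * b * b * c * h(c, j) * h(j, c) + b * b * b * c * c * h(c, j) * h(j, c), b * b * h(b, j) * j + b * h(b, j) * j * j) * h(h(b, l) * h(c, c) * h(c, j) * j + h(b, l) * h(c, c) * h(c, j) * l + h(b, l) * h(c, c) * h(c, j) * l, b + b + b + b + b * b * j * l + h(b, j) + j) * h(h(c, l), b + c + c) * h(h(j, b), h(c, l)) * h(h(j, c), b + b) * l + j + j + l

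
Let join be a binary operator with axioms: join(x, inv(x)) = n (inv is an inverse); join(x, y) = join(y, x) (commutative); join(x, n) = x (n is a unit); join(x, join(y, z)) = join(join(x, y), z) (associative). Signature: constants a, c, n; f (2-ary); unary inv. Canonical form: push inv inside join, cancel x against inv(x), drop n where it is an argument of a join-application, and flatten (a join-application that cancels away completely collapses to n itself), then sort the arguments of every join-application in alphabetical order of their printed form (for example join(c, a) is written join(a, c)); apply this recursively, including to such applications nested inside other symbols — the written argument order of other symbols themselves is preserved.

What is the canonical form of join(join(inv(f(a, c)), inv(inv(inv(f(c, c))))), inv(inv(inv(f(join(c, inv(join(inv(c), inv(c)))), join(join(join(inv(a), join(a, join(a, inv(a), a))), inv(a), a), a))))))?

Answer: join(inv(f(a, c)), inv(f(c, c)), inv(f(join(c, c, c), join(a, a))))

Derivation:
Push inv inside:  distribute inv over join and collapse double inv
Collect terms:  join(inv(f(a, c)), inv(f(c, c)), inv(f(join(c, c, c), join(a, a))))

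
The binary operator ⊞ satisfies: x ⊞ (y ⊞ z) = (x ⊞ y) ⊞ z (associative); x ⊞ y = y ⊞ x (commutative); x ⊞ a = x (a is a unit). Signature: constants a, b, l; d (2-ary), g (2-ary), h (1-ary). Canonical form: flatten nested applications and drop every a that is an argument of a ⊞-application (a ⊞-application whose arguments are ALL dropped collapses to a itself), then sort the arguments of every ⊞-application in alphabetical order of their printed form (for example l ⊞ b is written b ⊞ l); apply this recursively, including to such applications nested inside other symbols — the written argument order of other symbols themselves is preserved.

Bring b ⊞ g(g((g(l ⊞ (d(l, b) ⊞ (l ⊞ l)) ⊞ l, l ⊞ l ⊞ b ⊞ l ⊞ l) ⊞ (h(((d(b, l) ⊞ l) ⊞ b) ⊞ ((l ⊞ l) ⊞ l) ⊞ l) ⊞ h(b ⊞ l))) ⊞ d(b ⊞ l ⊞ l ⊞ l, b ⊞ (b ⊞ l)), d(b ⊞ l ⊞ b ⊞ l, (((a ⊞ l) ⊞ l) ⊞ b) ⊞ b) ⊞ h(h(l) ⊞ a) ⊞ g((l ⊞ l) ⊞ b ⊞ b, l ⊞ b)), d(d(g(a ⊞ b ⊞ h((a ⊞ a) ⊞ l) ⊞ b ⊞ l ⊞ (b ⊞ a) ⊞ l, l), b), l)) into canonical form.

Inside:  g(g((g(l ⊞ (d(l, b) ⊞ (l ⊞ l)) ⊞ l, l ⊞ l ⊞ b ⊞ l ⊞ l) ⊞ (h(((d(b, l) ⊞ l) ⊞ b) ⊞ ((l ⊞ l) ⊞ l) ⊞ l) ⊞ h(b ⊞ l))) ⊞ d(b ⊞ l ⊞ l ⊞ l, b ⊞ (b ⊞ l)), d(b ⊞ l ⊞ b ⊞ l, (((a ⊞ l) ⊞ l) ⊞ b) ⊞ b) ⊞ h(h(l) ⊞ a) ⊞ g((l ⊞ l) ⊞ b ⊞ b, l ⊞ b)), d(d(g(a ⊞ b ⊞ h((a ⊞ a) ⊞ l) ⊞ b ⊞ l ⊞ (b ⊞ a) ⊞ l, l), b), l))  →  g(g(d(b ⊞ l ⊞ l ⊞ l, b ⊞ b ⊞ l) ⊞ g(d(l, b) ⊞ l ⊞ l ⊞ l ⊞ l, b ⊞ l ⊞ l ⊞ l ⊞ l) ⊞ h(b ⊞ d(b, l) ⊞ l ⊞ l ⊞ l ⊞ l ⊞ l) ⊞ h(b ⊞ l), d(b ⊞ b ⊞ l ⊞ l, b ⊞ b ⊞ l ⊞ l) ⊞ g(b ⊞ b ⊞ l ⊞ l, b ⊞ l) ⊞ h(h(l))), d(d(g(b ⊞ b ⊞ b ⊞ h(l) ⊞ l ⊞ l, l), b), l))
Sort:  b ⊞ g(g(d(b ⊞ l ⊞ l ⊞ l, b ⊞ b ⊞ l) ⊞ g(d(l, b) ⊞ l ⊞ l ⊞ l ⊞ l, b ⊞ l ⊞ l ⊞ l ⊞ l) ⊞ h(b ⊞ d(b, l) ⊞ l ⊞ l ⊞ l ⊞ l ⊞ l) ⊞ h(b ⊞ l), d(b ⊞ b ⊞ l ⊞ l, b ⊞ b ⊞ l ⊞ l) ⊞ g(b ⊞ b ⊞ l ⊞ l, b ⊞ l) ⊞ h(h(l))), d(d(g(b ⊞ b ⊞ b ⊞ h(l) ⊞ l ⊞ l, l), b), l))

Answer: b ⊞ g(g(d(b ⊞ l ⊞ l ⊞ l, b ⊞ b ⊞ l) ⊞ g(d(l, b) ⊞ l ⊞ l ⊞ l ⊞ l, b ⊞ l ⊞ l ⊞ l ⊞ l) ⊞ h(b ⊞ d(b, l) ⊞ l ⊞ l ⊞ l ⊞ l ⊞ l) ⊞ h(b ⊞ l), d(b ⊞ b ⊞ l ⊞ l, b ⊞ b ⊞ l ⊞ l) ⊞ g(b ⊞ b ⊞ l ⊞ l, b ⊞ l) ⊞ h(h(l))), d(d(g(b ⊞ b ⊞ b ⊞ h(l) ⊞ l ⊞ l, l), b), l))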